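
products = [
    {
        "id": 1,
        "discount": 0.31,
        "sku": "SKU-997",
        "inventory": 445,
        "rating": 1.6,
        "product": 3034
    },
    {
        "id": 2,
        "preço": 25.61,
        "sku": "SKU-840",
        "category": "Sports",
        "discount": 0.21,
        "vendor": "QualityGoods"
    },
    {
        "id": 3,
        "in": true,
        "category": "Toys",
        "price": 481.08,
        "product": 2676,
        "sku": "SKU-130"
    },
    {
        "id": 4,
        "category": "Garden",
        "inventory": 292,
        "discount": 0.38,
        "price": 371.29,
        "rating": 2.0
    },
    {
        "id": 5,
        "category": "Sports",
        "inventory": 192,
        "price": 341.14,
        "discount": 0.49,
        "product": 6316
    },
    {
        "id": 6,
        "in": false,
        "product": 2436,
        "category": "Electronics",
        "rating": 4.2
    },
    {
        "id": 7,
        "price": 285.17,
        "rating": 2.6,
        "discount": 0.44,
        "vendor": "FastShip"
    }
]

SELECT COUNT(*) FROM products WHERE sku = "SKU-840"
1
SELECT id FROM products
[1, 2, 3, 4, 5, 6, 7]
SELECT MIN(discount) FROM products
0.21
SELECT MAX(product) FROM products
6316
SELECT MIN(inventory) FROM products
192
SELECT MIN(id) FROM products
1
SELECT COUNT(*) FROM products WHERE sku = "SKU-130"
1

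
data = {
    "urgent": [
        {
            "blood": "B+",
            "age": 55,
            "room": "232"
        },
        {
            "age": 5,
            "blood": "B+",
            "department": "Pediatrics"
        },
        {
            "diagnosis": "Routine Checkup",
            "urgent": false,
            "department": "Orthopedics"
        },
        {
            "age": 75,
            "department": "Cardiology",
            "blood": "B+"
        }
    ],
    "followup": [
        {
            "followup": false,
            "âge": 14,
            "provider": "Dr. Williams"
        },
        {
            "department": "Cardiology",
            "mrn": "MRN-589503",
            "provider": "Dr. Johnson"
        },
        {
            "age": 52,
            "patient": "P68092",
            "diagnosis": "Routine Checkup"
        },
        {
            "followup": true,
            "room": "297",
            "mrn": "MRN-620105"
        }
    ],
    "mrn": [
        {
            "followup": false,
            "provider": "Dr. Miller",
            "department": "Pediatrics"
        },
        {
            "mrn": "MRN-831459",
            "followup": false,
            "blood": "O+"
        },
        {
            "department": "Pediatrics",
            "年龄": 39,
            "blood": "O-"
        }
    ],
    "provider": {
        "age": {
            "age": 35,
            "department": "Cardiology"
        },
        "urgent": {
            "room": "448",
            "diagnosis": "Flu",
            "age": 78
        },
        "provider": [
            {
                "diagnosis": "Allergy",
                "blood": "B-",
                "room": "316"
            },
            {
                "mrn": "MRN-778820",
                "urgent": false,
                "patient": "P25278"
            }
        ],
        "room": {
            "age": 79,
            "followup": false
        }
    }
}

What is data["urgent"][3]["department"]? "Cardiology"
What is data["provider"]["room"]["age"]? 79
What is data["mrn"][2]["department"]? "Pediatrics"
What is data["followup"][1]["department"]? "Cardiology"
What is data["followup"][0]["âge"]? 14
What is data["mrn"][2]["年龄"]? 39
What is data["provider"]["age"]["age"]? 35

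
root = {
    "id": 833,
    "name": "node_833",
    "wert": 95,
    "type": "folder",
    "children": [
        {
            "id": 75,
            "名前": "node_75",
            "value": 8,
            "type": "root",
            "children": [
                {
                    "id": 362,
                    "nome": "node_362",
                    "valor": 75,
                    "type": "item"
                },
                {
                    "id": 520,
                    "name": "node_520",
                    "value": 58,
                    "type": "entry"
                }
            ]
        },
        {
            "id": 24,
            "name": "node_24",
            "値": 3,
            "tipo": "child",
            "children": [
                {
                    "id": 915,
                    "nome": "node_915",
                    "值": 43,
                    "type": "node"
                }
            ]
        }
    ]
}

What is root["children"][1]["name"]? "node_24"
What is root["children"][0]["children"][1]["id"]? 520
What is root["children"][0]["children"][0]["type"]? "item"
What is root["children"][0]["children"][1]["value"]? 58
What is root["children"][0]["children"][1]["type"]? "entry"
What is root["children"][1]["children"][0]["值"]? 43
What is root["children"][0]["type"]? "root"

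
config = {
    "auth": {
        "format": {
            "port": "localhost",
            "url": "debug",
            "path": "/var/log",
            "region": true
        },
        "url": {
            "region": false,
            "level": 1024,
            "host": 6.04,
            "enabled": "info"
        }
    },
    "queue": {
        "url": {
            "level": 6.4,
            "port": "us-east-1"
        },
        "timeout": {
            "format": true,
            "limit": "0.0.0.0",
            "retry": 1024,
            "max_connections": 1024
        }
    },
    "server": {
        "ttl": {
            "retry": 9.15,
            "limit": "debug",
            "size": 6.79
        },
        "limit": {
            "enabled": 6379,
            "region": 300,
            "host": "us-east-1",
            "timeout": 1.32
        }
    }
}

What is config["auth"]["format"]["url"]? "debug"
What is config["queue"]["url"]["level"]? 6.4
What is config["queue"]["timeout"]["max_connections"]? 1024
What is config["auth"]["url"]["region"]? False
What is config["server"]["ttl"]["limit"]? "debug"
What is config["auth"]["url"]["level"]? 1024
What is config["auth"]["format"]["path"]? "/var/log"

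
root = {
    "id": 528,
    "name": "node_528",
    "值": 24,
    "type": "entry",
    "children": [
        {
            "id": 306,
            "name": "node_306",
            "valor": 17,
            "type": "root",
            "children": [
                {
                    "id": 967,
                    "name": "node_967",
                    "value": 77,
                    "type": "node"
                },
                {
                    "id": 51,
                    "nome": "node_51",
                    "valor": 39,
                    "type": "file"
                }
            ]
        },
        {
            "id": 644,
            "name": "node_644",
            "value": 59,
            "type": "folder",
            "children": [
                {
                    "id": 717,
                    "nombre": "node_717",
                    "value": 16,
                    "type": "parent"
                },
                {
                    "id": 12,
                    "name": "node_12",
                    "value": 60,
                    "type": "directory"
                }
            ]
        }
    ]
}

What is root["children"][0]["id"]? 306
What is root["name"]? "node_528"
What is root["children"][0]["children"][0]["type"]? "node"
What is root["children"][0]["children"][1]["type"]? "file"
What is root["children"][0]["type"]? "root"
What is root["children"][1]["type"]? "folder"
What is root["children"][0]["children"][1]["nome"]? "node_51"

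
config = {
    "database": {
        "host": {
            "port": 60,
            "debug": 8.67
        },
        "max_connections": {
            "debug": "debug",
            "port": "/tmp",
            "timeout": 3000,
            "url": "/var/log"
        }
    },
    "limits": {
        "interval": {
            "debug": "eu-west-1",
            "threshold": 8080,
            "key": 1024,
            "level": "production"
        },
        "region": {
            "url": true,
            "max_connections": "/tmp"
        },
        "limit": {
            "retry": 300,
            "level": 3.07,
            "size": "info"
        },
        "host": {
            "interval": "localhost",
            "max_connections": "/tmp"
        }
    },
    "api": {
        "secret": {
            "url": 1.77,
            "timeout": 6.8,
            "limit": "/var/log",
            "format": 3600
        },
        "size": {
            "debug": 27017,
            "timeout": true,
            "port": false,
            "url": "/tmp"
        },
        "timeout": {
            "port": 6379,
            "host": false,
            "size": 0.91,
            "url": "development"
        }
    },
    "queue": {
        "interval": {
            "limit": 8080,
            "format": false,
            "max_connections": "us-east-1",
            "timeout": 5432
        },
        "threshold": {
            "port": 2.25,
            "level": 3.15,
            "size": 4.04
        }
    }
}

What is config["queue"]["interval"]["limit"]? 8080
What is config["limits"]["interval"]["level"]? "production"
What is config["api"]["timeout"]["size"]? 0.91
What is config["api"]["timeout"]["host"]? False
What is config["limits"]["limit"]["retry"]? 300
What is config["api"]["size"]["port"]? False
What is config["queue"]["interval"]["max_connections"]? "us-east-1"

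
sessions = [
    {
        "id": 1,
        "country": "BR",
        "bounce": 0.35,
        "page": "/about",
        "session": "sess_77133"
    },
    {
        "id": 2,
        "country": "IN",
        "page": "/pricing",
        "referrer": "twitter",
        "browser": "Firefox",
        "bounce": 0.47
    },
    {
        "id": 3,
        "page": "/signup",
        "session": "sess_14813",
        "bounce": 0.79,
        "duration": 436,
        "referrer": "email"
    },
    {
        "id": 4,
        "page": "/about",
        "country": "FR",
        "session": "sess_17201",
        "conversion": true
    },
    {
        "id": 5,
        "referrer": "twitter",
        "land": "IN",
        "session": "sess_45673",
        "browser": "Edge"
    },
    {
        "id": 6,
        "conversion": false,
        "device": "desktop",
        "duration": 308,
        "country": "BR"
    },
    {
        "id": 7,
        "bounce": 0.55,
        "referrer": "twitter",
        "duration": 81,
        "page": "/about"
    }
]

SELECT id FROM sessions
[1, 2, 3, 4, 5, 6, 7]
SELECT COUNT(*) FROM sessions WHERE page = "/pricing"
1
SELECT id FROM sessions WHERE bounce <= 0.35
[1]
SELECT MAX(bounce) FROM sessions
0.79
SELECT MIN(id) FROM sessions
1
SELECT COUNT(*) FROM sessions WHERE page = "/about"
3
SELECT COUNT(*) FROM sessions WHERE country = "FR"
1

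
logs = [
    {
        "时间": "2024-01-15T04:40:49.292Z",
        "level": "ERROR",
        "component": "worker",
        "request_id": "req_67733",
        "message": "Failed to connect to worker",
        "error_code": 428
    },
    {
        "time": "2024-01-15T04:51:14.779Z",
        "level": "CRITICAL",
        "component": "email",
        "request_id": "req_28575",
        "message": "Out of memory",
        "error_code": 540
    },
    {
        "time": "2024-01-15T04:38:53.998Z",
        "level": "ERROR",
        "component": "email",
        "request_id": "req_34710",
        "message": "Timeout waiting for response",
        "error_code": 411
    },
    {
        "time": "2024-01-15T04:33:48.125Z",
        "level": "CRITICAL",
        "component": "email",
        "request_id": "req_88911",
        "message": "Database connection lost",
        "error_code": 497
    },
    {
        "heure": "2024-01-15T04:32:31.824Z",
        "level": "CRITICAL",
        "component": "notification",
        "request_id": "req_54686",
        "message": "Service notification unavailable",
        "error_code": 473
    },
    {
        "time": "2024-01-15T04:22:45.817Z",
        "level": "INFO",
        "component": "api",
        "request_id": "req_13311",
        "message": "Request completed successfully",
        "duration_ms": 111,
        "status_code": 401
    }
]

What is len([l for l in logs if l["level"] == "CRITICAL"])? 3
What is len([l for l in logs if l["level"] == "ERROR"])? 2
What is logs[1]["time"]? "2024-01-15T04:51:14.779Z"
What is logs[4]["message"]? "Service notification unavailable"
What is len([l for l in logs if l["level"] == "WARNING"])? 0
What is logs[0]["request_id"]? "req_67733"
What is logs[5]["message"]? "Request completed successfully"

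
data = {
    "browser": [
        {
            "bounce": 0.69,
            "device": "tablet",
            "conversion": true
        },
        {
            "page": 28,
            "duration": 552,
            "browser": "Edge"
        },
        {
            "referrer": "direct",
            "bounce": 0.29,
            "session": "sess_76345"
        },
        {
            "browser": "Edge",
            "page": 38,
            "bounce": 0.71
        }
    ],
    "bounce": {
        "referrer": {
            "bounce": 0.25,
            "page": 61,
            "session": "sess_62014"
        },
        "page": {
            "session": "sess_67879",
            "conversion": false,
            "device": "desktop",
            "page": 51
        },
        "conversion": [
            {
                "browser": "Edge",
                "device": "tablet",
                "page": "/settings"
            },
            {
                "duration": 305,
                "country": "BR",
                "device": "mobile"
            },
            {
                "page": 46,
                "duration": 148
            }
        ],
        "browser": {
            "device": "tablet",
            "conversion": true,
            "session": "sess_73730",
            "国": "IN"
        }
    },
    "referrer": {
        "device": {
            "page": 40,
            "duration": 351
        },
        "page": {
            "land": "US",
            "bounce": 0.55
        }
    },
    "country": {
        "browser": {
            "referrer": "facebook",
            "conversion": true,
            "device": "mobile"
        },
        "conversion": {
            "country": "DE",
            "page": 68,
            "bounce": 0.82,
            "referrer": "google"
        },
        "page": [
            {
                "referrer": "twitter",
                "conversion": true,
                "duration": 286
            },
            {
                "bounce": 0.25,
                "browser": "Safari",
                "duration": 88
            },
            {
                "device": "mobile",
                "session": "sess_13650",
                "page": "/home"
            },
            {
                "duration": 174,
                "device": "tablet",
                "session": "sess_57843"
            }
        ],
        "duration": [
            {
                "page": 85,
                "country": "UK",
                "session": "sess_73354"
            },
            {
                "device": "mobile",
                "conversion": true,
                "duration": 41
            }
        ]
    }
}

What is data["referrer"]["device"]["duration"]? 351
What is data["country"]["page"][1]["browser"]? "Safari"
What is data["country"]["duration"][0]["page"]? 85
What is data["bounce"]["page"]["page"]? 51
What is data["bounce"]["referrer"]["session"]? "sess_62014"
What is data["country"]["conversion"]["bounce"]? 0.82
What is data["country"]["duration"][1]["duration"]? 41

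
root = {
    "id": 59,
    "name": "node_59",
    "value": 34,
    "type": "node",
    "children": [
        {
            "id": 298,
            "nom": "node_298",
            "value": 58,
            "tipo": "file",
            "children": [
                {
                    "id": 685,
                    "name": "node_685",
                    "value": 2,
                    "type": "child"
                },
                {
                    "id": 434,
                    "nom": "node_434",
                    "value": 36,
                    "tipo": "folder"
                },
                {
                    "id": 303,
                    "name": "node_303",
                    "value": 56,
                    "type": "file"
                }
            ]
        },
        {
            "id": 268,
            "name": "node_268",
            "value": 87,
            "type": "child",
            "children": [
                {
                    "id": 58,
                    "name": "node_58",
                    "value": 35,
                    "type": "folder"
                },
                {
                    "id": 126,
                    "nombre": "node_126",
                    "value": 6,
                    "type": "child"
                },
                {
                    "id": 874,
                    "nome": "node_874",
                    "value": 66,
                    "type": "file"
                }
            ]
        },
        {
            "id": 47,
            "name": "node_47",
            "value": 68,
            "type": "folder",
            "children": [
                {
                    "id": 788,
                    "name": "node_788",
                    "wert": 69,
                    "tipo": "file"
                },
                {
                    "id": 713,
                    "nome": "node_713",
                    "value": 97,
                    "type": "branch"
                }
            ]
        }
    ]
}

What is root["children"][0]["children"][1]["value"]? 36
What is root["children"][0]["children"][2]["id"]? 303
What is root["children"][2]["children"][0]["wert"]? 69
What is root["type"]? "node"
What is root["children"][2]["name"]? "node_47"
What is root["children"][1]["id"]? 268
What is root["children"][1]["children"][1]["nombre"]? "node_126"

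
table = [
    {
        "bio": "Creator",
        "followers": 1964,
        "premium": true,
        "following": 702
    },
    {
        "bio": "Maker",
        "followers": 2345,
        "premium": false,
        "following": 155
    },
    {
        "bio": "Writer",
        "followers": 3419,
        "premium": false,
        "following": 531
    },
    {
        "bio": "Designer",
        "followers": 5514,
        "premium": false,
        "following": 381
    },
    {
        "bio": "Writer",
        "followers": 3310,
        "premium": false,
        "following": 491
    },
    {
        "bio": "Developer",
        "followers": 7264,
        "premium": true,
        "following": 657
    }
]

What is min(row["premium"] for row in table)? False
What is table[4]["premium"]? False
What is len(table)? 6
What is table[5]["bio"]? "Developer"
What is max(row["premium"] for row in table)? True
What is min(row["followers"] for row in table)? 1964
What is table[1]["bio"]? "Maker"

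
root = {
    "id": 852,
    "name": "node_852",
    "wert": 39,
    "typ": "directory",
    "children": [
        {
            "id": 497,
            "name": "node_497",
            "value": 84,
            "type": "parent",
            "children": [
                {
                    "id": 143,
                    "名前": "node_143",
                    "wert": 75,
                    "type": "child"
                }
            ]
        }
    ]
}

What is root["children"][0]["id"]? 497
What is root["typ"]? "directory"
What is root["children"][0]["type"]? "parent"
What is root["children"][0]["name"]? "node_497"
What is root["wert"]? 39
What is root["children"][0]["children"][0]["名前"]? "node_143"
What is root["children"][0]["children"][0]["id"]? 143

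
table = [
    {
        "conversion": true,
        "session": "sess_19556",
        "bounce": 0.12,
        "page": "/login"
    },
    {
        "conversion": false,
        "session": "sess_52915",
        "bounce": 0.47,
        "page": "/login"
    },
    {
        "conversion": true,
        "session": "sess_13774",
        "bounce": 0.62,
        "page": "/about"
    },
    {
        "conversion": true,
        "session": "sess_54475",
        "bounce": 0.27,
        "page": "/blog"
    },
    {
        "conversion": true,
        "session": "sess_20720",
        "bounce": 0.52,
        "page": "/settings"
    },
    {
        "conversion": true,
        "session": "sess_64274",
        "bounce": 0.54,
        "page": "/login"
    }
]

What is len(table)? 6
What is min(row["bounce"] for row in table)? 0.12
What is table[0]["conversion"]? True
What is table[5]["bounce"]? 0.54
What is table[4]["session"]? "sess_20720"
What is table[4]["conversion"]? True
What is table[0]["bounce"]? 0.12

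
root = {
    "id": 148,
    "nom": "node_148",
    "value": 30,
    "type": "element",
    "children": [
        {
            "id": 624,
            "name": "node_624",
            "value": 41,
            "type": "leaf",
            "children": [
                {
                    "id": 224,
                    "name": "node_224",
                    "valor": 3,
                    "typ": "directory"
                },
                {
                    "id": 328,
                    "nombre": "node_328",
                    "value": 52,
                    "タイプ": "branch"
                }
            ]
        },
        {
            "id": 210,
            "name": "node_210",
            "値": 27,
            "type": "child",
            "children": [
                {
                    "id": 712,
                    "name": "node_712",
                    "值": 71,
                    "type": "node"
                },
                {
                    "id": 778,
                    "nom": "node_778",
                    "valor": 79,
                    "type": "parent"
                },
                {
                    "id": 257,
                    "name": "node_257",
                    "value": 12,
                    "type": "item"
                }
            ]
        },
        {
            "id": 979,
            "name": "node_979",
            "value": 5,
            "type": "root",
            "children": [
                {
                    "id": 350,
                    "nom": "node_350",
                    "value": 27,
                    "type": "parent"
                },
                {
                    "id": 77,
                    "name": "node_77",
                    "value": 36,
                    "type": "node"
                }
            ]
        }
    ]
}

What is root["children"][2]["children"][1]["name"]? "node_77"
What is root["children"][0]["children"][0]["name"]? "node_224"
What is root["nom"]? "node_148"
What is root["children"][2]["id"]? 979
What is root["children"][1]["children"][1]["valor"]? 79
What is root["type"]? "element"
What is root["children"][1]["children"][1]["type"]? "parent"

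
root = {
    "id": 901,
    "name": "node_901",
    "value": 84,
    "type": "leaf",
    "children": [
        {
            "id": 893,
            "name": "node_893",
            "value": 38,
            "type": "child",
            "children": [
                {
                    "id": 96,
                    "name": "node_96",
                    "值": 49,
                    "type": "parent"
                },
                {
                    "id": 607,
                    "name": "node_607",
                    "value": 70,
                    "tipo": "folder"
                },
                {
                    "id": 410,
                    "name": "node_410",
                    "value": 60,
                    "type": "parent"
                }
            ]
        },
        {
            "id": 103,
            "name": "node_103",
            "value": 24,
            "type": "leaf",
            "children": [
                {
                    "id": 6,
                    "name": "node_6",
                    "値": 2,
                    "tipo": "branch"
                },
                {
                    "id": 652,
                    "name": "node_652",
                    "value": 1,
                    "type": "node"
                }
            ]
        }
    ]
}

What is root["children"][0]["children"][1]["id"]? 607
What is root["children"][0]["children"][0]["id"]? 96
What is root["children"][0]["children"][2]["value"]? 60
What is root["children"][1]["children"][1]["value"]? 1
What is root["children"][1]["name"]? "node_103"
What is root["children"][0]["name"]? "node_893"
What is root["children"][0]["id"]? 893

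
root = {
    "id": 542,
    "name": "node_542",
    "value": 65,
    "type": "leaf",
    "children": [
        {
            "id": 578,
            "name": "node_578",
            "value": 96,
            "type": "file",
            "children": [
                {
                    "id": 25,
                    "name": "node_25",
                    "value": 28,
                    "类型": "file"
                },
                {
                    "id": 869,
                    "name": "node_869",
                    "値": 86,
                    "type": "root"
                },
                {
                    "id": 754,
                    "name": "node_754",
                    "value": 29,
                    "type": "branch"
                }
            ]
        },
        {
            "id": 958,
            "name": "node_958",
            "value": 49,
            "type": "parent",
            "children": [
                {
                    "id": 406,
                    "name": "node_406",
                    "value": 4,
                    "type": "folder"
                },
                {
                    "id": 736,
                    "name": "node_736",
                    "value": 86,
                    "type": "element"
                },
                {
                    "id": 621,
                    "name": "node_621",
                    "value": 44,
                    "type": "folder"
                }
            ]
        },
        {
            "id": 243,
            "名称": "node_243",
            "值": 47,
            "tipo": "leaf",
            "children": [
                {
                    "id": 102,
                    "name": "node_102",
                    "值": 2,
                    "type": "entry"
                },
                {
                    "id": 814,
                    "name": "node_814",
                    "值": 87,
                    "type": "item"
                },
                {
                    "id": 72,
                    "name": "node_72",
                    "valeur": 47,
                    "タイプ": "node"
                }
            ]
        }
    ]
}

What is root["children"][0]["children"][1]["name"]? "node_869"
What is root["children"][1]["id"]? 958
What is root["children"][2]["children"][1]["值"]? 87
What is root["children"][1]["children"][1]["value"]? 86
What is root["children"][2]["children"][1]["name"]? "node_814"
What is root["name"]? "node_542"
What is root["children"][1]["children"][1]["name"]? "node_736"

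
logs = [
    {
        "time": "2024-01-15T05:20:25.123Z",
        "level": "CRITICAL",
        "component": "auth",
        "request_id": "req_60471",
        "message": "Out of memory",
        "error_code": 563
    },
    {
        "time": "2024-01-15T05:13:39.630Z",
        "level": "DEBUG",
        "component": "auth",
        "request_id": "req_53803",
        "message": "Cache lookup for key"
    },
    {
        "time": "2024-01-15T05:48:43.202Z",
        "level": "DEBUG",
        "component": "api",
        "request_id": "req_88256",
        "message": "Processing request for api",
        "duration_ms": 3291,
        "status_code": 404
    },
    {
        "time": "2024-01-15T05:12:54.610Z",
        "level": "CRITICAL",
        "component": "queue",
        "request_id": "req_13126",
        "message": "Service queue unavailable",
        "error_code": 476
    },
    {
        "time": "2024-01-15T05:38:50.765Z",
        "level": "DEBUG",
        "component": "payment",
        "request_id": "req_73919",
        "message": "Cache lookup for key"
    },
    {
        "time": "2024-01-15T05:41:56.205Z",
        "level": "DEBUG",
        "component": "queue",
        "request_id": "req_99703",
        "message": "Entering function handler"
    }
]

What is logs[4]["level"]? "DEBUG"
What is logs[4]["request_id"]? "req_73919"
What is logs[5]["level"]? "DEBUG"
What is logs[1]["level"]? "DEBUG"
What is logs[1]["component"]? "auth"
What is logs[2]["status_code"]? 404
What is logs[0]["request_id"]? "req_60471"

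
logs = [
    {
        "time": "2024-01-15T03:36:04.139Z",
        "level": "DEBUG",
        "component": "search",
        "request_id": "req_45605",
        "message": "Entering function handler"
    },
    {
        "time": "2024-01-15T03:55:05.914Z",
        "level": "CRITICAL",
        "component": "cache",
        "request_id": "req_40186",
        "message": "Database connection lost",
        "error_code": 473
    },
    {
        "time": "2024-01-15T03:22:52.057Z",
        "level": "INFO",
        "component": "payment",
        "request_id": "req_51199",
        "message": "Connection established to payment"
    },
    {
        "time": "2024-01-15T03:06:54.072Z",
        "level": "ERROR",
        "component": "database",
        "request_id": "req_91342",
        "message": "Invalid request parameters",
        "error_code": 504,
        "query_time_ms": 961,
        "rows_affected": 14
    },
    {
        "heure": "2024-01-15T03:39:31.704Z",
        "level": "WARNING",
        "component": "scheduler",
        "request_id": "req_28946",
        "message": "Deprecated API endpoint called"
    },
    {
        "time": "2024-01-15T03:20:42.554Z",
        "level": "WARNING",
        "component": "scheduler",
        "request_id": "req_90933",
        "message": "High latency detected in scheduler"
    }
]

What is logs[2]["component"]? "payment"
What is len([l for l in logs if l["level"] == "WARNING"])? 2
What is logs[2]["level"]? "INFO"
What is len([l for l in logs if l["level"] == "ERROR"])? 1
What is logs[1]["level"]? "CRITICAL"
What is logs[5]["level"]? "WARNING"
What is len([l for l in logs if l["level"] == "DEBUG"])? 1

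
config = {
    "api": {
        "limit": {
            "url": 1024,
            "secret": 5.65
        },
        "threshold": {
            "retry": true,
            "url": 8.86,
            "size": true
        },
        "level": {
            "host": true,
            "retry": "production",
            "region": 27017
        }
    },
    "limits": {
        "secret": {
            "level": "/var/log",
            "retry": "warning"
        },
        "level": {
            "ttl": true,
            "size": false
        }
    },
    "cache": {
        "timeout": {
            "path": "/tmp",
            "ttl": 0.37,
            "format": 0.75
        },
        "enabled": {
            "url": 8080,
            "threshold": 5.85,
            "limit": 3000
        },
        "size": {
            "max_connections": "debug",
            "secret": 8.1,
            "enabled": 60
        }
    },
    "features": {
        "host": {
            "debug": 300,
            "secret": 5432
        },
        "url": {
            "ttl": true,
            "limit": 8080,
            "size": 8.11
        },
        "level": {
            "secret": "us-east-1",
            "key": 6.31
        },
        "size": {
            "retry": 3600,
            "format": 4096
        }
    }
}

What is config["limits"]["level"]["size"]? False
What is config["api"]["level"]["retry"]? "production"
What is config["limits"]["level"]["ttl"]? True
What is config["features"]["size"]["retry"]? 3600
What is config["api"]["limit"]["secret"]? 5.65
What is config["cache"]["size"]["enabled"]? 60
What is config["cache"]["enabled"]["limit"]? 3000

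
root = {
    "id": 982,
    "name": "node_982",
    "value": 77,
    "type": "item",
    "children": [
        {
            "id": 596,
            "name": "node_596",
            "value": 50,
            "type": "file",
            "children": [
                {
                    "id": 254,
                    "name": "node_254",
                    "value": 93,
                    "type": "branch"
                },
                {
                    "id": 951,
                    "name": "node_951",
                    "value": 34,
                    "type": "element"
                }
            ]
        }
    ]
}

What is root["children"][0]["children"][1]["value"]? 34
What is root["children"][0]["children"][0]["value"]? 93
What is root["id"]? 982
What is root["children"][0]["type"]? "file"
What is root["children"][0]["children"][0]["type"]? "branch"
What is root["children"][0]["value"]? 50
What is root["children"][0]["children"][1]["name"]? "node_951"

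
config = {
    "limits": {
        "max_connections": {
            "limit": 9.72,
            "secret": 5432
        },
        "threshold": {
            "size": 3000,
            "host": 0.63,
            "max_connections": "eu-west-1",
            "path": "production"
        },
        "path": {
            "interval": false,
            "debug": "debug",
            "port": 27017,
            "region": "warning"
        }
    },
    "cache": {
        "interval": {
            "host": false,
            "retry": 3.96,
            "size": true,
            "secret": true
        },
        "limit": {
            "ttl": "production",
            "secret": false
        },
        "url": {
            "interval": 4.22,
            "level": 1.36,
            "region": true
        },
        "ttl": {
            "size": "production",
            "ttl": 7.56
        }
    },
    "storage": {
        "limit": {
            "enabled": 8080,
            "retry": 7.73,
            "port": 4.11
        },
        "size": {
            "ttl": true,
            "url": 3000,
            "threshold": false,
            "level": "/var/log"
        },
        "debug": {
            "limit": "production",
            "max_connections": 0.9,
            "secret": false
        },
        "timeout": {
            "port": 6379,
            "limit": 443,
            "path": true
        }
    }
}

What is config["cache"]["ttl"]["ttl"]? 7.56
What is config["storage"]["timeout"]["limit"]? 443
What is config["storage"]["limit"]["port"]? 4.11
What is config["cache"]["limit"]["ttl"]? "production"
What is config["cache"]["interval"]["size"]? True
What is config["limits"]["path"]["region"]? "warning"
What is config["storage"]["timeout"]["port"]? 6379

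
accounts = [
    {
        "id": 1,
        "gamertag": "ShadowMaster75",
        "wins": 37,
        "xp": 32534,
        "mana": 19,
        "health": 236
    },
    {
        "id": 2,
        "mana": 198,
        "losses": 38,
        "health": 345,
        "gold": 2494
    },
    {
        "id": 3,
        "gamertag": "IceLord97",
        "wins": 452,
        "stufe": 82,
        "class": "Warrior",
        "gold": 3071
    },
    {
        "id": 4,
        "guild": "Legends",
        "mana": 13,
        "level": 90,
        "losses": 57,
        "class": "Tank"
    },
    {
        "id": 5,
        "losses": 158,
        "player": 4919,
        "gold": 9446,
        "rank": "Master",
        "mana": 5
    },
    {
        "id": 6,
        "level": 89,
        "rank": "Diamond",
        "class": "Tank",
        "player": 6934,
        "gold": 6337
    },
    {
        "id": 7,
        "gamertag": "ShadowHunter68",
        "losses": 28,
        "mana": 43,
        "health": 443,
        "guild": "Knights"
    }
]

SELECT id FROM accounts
[1, 2, 3, 4, 5, 6, 7]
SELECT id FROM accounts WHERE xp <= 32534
[1]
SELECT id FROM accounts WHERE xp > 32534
[]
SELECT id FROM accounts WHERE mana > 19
[2, 7]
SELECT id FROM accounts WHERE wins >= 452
[3]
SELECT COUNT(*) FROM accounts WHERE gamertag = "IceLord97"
1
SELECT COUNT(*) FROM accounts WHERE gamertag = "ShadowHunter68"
1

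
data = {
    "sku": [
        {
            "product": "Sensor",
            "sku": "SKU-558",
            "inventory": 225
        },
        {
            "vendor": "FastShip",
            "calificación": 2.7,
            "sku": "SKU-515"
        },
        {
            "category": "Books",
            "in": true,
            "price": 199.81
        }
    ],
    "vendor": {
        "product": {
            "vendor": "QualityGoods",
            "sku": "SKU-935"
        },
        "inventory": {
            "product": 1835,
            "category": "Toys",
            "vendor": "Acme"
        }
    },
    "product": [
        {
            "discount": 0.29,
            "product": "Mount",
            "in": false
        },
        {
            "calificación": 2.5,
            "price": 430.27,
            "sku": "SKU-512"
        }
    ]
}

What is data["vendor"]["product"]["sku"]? "SKU-935"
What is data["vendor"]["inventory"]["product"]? 1835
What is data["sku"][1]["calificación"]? 2.7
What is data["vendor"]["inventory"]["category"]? "Toys"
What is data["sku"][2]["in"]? True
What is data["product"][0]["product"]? "Mount"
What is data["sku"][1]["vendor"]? "FastShip"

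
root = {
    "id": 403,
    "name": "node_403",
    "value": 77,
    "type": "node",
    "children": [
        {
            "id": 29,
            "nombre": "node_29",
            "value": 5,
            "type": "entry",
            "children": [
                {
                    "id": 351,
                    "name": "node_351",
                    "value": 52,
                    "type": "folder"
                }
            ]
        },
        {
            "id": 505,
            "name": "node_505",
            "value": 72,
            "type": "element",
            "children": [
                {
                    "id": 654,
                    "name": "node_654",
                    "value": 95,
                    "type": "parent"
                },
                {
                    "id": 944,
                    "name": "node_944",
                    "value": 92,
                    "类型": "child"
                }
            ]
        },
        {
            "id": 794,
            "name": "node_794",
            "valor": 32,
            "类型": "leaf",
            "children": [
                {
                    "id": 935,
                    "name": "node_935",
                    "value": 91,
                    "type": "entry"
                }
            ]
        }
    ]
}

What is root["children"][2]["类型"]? "leaf"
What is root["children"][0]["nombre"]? "node_29"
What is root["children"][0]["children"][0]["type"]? "folder"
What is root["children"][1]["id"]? 505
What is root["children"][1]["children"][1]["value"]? 92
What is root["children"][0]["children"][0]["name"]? "node_351"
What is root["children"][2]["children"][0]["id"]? 935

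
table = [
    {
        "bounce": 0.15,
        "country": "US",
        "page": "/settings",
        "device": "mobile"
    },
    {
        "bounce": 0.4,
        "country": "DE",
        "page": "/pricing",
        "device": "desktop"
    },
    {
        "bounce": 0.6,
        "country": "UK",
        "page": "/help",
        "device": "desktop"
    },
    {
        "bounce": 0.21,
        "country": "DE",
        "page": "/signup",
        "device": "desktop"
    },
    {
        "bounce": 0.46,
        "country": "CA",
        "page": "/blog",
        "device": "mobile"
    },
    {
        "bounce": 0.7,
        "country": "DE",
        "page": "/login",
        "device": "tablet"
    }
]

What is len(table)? 6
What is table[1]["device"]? "desktop"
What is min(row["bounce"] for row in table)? 0.15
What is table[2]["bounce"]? 0.6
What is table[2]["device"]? "desktop"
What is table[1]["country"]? "DE"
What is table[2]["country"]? "UK"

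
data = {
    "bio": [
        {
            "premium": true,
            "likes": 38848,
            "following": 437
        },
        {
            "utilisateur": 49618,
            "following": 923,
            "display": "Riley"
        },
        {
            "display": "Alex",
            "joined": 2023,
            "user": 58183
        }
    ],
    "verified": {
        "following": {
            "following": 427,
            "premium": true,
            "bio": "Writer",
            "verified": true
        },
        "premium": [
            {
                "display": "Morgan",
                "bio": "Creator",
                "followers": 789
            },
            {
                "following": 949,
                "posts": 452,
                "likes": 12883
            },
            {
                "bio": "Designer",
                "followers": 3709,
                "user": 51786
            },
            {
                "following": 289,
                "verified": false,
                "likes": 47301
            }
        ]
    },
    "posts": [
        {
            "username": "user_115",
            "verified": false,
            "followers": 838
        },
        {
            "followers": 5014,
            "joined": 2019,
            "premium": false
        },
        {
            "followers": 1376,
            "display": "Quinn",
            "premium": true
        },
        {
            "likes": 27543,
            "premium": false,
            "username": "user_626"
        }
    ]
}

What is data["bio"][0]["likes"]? 38848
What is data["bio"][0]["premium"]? True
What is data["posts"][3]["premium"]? False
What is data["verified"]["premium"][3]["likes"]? 47301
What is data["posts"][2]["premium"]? True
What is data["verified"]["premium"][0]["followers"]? 789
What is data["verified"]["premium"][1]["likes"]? 12883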